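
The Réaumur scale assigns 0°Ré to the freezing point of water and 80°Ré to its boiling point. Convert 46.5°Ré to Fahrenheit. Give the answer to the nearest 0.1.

136.6°F

Linear interpolation between the fixed points: C = (46.5 - 0) × 100 / (80 - 0) = 58.1250°C.
Then 58.1250 × 1.8 + 32 = 136.6°F.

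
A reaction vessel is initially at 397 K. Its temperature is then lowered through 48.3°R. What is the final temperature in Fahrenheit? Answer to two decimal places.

Initial temperature in Celsius: 397 - 273.15 = 123.8500°C.
The 48.3°R change is an interval, so only the factor 5/9 applies: -48.3 × 5/9 = -26.8333°C.
Final Celsius temperature: 123.8500 - 26.8333 = 97.0167°C.
In Fahrenheit: 97.0167 × 1.8 + 32 = 206.63°F.

206.63°F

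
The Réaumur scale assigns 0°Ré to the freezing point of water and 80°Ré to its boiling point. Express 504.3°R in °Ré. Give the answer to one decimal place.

First in Celsius: (504.3 - 491.67) × 5/9 = 7.0167°C.
Linearly onto the Réaumur scale: 0 + (7.0167 / 100) × (80 - 0) = 5.6°Ré.

5.6°Ré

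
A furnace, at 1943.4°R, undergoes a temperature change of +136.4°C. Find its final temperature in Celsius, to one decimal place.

942.9°C

Initial temperature in Celsius: (1943.4 - 491.67) × 5/9 = 806.5167°C.
Final Celsius temperature: 806.5167 + 136.4000 = 942.9167°C.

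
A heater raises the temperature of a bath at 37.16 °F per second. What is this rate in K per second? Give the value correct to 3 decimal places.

20.644 K/second

The quantity depends on a temperature interval, so only the ratio of degree sizes applies; the offset between the scales is irrelevant.
A change of 1°F is a change of 5/9 K, so 37.16 × 5/9 = 20.644.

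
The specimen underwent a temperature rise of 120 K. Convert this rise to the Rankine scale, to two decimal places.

216.00°R

An interval of 1 K corresponds to 1.8°R.
120 × 1.8 = 216.00.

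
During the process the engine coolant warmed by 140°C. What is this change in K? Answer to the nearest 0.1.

140.0 K

Celsius and kelvin degrees are the same size, so the interval is unchanged: 140.0.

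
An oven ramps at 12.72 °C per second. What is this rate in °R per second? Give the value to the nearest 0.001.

22.896 °R/second

The quantity depends on a temperature interval, so only the ratio of degree sizes applies; the offset between the scales is irrelevant.
A change of 1°C is a change of 1.8°R, so 12.72 × 1.8 = 22.896.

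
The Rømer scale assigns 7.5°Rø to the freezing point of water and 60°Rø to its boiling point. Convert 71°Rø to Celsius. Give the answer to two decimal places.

120.95°C

Linear interpolation between the fixed points: C = (71 - 7.5) × 100 / (60 - 7.5) = 120.9524°C.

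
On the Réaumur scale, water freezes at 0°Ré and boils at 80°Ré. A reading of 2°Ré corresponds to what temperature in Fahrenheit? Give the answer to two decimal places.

Linear interpolation between the fixed points: C = (2 - 0) × 100 / (80 - 0) = 2.5000°C.
Then 2.5000 × 1.8 + 32 = 36.50°F.

36.50°F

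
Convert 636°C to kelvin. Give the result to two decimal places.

909.15 K

In kelvin: 636.0000 + 273.15 = 909.15 K.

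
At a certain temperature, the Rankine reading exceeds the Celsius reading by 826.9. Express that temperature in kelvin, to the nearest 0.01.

Let x be the Celsius reading; then the Rankine reading is 1.8·x + 491.67.
(1.8·x + 491.67) - x = 826.9  ⇒  (0.8)·x = 335.23  ⇒  x = 419.0375°C.
In kelvin: 419.0375 + 273.15 = 692.19 K.

692.19 K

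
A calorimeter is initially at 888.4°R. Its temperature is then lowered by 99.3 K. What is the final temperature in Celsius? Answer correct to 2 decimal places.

121.11°C

Initial temperature in Celsius: (888.4 - 491.67) × 5/9 = 220.4056°C.
The 99.3 K change is an interval; Kelvin and Celsius degrees are the same size, so ΔC = -99.3°C.
Final Celsius temperature: 220.4056 - 99.3000 = 121.1056°C.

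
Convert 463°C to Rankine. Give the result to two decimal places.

1325.07°R

In Rankine: 463.0000 × 1.8 + 491.67 = 1325.07°R.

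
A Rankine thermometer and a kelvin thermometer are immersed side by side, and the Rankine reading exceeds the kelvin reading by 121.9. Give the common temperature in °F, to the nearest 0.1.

-185.4°F

Let x be the Rankine reading; then the kelvin reading is 5/9·x.
(5/9·x) - x = -121.9  ⇒  (-4/9)·x = -121.9  ⇒  x = 274.2750°R.
In Celsius: (274.275 - 491.67) × 5/9 = -120.7750°C.
In Fahrenheit: -120.7750 × 1.8 + 32 = -185.4°F.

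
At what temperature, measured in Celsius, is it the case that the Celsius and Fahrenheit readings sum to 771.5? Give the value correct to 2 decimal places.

Let C be the Celsius reading. The Fahrenheit reading is F = 1.8·C + 32.
Require C + F = 771.5: (2.8)·C + 32 = 771.5.
C = (771.5 - 32) / (2.8) = 264.11.

264.11°C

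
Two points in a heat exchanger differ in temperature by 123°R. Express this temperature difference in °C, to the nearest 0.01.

An interval of 1°R corresponds to 5/9°C.
123 × 5/9 = 68.33.

68.33°C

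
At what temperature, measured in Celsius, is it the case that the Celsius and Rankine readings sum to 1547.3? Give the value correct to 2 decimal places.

377.01°C

Let C be the Celsius reading. The Rankine reading is R = 1.8·C + 491.67.
Require C + R = 1547.3: (2.8)·C + 491.67 = 1547.3.
C = (1547.3 - 491.67) / (2.8) = 377.01.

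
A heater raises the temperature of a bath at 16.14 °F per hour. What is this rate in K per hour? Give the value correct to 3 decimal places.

8.967 K/hour

Since only a temperature interval is involved, the additive offset between the scales drops out.
A change of 1°F is a change of 5/9 K, so 16.14 × 5/9 = 8.967.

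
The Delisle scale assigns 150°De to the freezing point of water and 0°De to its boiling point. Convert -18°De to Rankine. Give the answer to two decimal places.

693.27°R

Linear interpolation between the fixed points: C = (-18 - 150) × 100 / (0 - 150) = 112.0000°C.
Then 112.0000 × 1.8 + 491.67 = 693.27°R.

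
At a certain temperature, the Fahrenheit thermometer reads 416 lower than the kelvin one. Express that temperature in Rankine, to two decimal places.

98.26°R

Let x be the kelvin reading; then the Fahrenheit reading is 1.8·x - 459.67.
(1.8·x - 459.67) - x = -416  ⇒  (0.8)·x = 43.67  ⇒  x = 54.5875 K.
In Celsius: 54.5875 - 273.15 = -218.5625°C.
In Rankine: -218.5625 × 1.8 + 491.67 = 98.26°R.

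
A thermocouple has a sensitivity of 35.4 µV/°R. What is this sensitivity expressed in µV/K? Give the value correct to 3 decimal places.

63.720 µV/K

Since only a temperature interval is involved, the additive offset between the scales drops out.
A change of 1 K is a change of 1.8°R, so per K the value is 35.4 × 1.8 = 63.720.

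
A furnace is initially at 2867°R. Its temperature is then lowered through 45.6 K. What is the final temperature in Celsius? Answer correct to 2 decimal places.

Initial temperature in Celsius: (2867 - 491.67) × 5/9 = 1319.6278°C.
The 45.6 K change is an interval; Kelvin and Celsius degrees are the same size, so ΔC = -45.6°C.
Final Celsius temperature: 1319.6278 - 45.6000 = 1274.0278°C.

1274.03°C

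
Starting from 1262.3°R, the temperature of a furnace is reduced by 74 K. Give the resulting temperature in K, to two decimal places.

Initial temperature in Celsius: (1262.3 - 491.67) × 5/9 = 428.1278°C.
The 74 K change is an interval; Kelvin and Celsius degrees are the same size, so ΔC = -74°C.
Final Celsius temperature: 428.1278 - 74.0000 = 354.1278°C.
In kelvin: 354.1278 + 273.15 = 627.28 K.

627.28 K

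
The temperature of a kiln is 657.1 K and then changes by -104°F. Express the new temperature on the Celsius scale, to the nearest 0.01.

326.17°C

Initial temperature in Celsius: 657.1 - 273.15 = 383.9500°C.
The 104°F change is an interval, so only the factor 5/9 applies: -104 × 5/9 = -57.7778°C.
Final Celsius temperature: 383.9500 - 57.7778 = 326.1722°C.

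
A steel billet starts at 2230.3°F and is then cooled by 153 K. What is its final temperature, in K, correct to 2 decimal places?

1341.43 K

Initial temperature in Celsius: (2230.3 - 32) × 5/9 = 1221.2778°C.
The 153 K change is an interval; Kelvin and Celsius degrees are the same size, so ΔC = -153°C.
Final Celsius temperature: 1221.2778 - 153.0000 = 1068.2778°C.
In kelvin: 1068.2778 + 273.15 = 1341.43 K.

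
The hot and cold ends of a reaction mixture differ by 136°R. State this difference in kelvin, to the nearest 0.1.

An interval of 1°R corresponds to 5/9 K.
136 × 5/9 = 75.6.

75.6 K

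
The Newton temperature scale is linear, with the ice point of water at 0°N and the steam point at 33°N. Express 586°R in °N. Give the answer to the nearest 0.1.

First in Celsius: (586 - 491.67) × 5/9 = 52.4056°C.
Linearly onto the Newton scale: 0 + (52.4056 / 100) × (33 - 0) = 17.3°N.

17.3°N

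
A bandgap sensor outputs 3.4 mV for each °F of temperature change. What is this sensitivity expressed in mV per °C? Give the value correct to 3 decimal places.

The quantity depends on a temperature interval, so only the ratio of degree sizes applies; the offset between the scales is irrelevant.
A change of 1°C is a change of 1.8°F, so per °C the value is 3.4 × 1.8 = 6.120.

6.120 mV per °C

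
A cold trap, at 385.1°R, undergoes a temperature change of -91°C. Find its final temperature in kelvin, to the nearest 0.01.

Initial temperature in Celsius: (385.1 - 491.67) × 5/9 = -59.2056°C.
Final Celsius temperature: -59.2056 - 91.0000 = -150.2056°C.
In kelvin: -150.2056 + 273.15 = 122.94 K.

122.94 K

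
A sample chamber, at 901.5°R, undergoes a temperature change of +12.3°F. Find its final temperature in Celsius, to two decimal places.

234.52°C

Initial temperature in Celsius: (901.5 - 491.67) × 5/9 = 227.6833°C.
The 12.3°F change is an interval, so only the factor 5/9 applies: +12.3 × 5/9 = +6.8333°C.
Final Celsius temperature: 227.6833 + 6.8333 = 234.5167°C.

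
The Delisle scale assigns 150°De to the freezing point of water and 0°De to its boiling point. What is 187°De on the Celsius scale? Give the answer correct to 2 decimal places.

-24.67°C

Linear interpolation between the fixed points: C = (187 - 150) × 100 / (0 - 150) = -24.6667°C.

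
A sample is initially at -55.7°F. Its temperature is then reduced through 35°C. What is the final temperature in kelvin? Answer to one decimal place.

Initial temperature in Celsius: (-55.7 - 32) × 5/9 = -48.7222°C.
Final Celsius temperature: -48.7222 - 35.0000 = -83.7222°C.
In kelvin: -83.7222 + 273.15 = 189.4 K.

189.4 K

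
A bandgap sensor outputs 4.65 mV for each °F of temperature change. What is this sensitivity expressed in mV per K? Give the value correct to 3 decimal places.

8.370 mV per K

Since only a temperature interval is involved, the additive offset between the scales drops out.
A change of 1 K is a change of 1.8°F, so per K the value is 4.65 × 1.8 = 8.370.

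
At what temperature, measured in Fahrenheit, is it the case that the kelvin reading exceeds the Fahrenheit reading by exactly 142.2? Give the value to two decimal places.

254.64°F

Let F be the Fahrenheit reading. The kelvin reading is K = 5/9·F + 255.372.
Require K - F = 142.2: (-4/9)·F + 255.372 = 142.2.
F = (142.2 - 255.372) / (-4/9) = 254.64.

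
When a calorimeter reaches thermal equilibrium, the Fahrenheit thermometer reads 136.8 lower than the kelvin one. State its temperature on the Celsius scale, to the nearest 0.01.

Let x be the kelvin reading; then the Fahrenheit reading is 1.8·x - 459.67.
(1.8·x - 459.67) - x = -136.8  ⇒  (0.8)·x = 322.87  ⇒  x = 403.5875 K.
In Celsius: 403.5875 - 273.15 = 130.44°C.

130.44°C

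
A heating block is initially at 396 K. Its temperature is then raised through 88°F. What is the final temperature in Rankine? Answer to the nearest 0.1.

800.8°R

Initial temperature in Celsius: 396 - 273.15 = 122.8500°C.
The 88°F change is an interval, so only the factor 5/9 applies: +88 × 5/9 = +48.8889°C.
Final Celsius temperature: 122.8500 + 48.8889 = 171.7389°C.
In Rankine: 171.7389 × 1.8 + 491.67 = 800.8°R.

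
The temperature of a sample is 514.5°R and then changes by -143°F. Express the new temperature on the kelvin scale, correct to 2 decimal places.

206.39 K

Initial temperature in Celsius: (514.5 - 491.67) × 5/9 = 12.6833°C.
The 143°F change is an interval, so only the factor 5/9 applies: -143 × 5/9 = -79.4444°C.
Final Celsius temperature: 12.6833 - 79.4444 = -66.7611°C.
In kelvin: -66.7611 + 273.15 = 206.39 K.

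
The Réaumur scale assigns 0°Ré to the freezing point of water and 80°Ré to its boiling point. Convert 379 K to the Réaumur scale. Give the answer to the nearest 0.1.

First in Celsius: 379 - 273.15 = 105.8500°C.
Linearly onto the Réaumur scale: 0 + (105.8500 / 100) × (80 - 0) = 84.7°Ré.

84.7°Ré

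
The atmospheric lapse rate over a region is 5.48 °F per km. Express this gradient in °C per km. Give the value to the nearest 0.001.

3.044 °C/km

The quantity depends on a temperature interval, so only the ratio of degree sizes applies; the offset between the scales is irrelevant.
A change of 1°F is a change of 5/9°C, so 5.48 × 5/9 = 3.044.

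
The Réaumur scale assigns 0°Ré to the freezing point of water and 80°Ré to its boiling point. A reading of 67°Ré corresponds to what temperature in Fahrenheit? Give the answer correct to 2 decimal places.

Linear interpolation between the fixed points: C = (67 - 0) × 100 / (80 - 0) = 83.7500°C.
Then 83.7500 × 1.8 + 32 = 182.75°F.

182.75°F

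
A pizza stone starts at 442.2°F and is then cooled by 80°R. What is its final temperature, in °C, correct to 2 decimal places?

Initial temperature in Celsius: (442.2 - 32) × 5/9 = 227.8889°C.
The 80°R change is an interval, so only the factor 5/9 applies: -80 × 5/9 = -44.4444°C.
Final Celsius temperature: 227.8889 - 44.4444 = 183.4444°C.

183.44°C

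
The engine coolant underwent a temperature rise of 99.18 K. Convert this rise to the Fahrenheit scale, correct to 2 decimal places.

An interval of 1 K corresponds to 1.8°F.
99.18 × 1.8 = 178.52.

178.52°F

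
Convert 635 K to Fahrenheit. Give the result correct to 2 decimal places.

In Celsius: 635 - 273.15 = 361.8500°C.
In Fahrenheit: 361.8500 × 1.8 + 32 = 683.33°F.

683.33°F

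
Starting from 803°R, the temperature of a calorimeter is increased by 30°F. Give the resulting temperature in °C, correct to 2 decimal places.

189.63°C

Initial temperature in Celsius: (803 - 491.67) × 5/9 = 172.9611°C.
The 30°F change is an interval, so only the factor 5/9 applies: +30 × 5/9 = +16.6667°C.
Final Celsius temperature: 172.9611 + 16.6667 = 189.6278°C.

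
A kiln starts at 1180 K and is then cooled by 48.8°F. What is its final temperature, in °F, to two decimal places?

1615.53°F

Initial temperature in Celsius: 1180 - 273.15 = 906.8500°C.
The 48.8°F change is an interval, so only the factor 5/9 applies: -48.8 × 5/9 = -27.1111°C.
Final Celsius temperature: 906.8500 - 27.1111 = 879.7389°C.
In Fahrenheit: 879.7389 × 1.8 + 32 = 1615.53°F.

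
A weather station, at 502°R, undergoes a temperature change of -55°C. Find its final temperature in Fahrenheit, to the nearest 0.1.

Initial temperature in Celsius: (502 - 491.67) × 5/9 = 5.7389°C.
Final Celsius temperature: 5.7389 - 55.0000 = -49.2611°C.
In Fahrenheit: -49.2611 × 1.8 + 32 = -56.7°F.

-56.7°F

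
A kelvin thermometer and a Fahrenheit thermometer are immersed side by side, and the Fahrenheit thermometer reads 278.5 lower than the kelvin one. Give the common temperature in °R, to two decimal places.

407.63°R

Let x be the kelvin reading; then the Fahrenheit reading is 1.8·x - 459.67.
(1.8·x - 459.67) - x = -278.5  ⇒  (0.8)·x = 181.17  ⇒  x = 226.4625 K.
In Celsius: 226.4625 - 273.15 = -46.6875°C.
In Rankine: -46.6875 × 1.8 + 491.67 = 407.63°R.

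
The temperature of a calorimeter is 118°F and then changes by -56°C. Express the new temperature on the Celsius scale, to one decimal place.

-8.2°C

Initial temperature in Celsius: (118 - 32) × 5/9 = 47.7778°C.
Final Celsius temperature: 47.7778 - 56.0000 = -8.2222°C.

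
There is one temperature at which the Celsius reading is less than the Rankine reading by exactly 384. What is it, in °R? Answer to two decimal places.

Let R be the Rankine reading. The Celsius reading is C = 5/9·R - 273.15.
Require C - R = -384: (-4/9)·R - 273.15 = -384.
R = (-384 + 273.15) / (-4/9) = 249.41.

249.41°R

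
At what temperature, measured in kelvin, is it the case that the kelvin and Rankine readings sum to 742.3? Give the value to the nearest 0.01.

Let K be the kelvin reading. The Rankine reading is R = 1.8·K.
Require K + R = 742.3: (2.8)·K = 742.3.
K = (742.3) / (2.8) = 265.11.

265.11 K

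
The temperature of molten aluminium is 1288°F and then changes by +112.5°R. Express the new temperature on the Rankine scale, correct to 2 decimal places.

1860.17°R

Initial temperature in Celsius: (1288 - 32) × 5/9 = 697.7778°C.
The 112.5°R change is an interval, so only the factor 5/9 applies: +112.5 × 5/9 = +62.5000°C.
Final Celsius temperature: 697.7778 + 62.5000 = 760.2778°C.
In Rankine: 760.2778 × 1.8 + 491.67 = 1860.17°R.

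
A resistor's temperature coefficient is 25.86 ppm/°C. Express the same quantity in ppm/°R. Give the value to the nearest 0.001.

The quantity depends on a temperature interval, so only the ratio of degree sizes applies; the offset between the scales is irrelevant.
A change of 1°R is a change of 5/9°C, so per °R the value is 25.86 × 5/9 = 14.367.

14.367 ppm/°R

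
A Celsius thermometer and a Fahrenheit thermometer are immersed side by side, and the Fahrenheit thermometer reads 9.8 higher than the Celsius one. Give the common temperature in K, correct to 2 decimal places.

245.40 K

Let x be the Celsius reading; then the Fahrenheit reading is 1.8·x + 32.
(1.8·x + 32) - x = 9.8  ⇒  (0.8)·x = -22.2  ⇒  x = -27.7500°C.
In kelvin: -27.7500 + 273.15 = 245.40 K.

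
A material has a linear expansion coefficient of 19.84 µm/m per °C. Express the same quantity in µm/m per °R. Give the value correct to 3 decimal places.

Since only a temperature interval is involved, the additive offset between the scales drops out.
A change of 1°R is a change of 5/9°C, so per °R the value is 19.84 × 5/9 = 11.022.

11.022 µm/m per °R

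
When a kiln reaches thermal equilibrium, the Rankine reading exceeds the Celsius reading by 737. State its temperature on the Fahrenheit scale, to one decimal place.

584.0°F

Let x be the Celsius reading; then the Rankine reading is 1.8·x + 491.67.
(1.8·x + 491.67) - x = 737  ⇒  (0.8)·x = 245.33  ⇒  x = 306.6625°C.
In Fahrenheit: 306.6625 × 1.8 + 32 = 584.0°F.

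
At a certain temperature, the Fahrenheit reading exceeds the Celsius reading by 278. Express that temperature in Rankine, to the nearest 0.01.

1045.17°R

Let x be the Celsius reading; then the Fahrenheit reading is 1.8·x + 32.
(1.8·x + 32) - x = 278  ⇒  (0.8)·x = 246  ⇒  x = 307.5000°C.
In Rankine: 307.5000 × 1.8 + 491.67 = 1045.17°R.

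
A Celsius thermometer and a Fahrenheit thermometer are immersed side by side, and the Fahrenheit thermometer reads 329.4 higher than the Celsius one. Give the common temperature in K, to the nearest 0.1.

644.9 K

Let x be the Celsius reading; then the Fahrenheit reading is 1.8·x + 32.
(1.8·x + 32) - x = 329.4  ⇒  (0.8)·x = 297.4  ⇒  x = 371.7500°C.
In kelvin: 371.7500 + 273.15 = 644.9 K.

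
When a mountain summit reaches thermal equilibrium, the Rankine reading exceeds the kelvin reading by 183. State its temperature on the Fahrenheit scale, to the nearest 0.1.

-47.9°F

Let x be the Rankine reading; then the kelvin reading is 5/9·x.
(5/9·x) - x = -183  ⇒  (-4/9)·x = -183  ⇒  x = 411.7500°R.
In Celsius: (411.75 - 491.67) × 5/9 = -44.4000°C.
In Fahrenheit: -44.4000 × 1.8 + 32 = -47.9°F.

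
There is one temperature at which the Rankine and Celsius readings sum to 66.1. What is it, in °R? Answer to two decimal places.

Let R be the Rankine reading. The Celsius reading is C = 5/9·R - 273.15.
Require R + C = 66.1: (14/9)·R - 273.15 = 66.1.
R = (66.1 + 273.15) / (14/9) = 218.09.

218.09°R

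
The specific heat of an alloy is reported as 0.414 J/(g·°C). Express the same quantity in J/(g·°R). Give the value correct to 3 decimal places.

0.230 J/(g·°R)

Since only a temperature interval is involved, the additive offset between the scales drops out.
A change of 1°R is a change of 5/9°C, so per °R the value is 0.414 × 5/9 = 0.230.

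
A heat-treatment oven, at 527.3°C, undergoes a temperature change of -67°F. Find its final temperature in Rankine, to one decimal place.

The 67°F change is an interval, so only the factor 5/9 applies: -67 × 5/9 = -37.2222°C.
Final Celsius temperature: 527.3000 - 37.2222 = 490.0778°C.
In Rankine: 490.0778 × 1.8 + 491.67 = 1373.8°R.

1373.8°R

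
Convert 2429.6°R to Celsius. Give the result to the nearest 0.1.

1076.6°C

In Celsius: (2429.6 - 491.67) × 5/9 = 1076.6278°C.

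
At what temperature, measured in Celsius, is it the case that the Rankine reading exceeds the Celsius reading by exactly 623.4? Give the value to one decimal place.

Let C be the Celsius reading. The Rankine reading is R = 1.8·C + 491.67.
Require R - C = 623.4: (0.8)·C + 491.67 = 623.4.
C = (623.4 - 491.67) / (0.8) = 164.7.

164.7°C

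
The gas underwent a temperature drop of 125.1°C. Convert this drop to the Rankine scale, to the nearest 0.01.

Only the scale ratio 1.8 matters for a change in temperature.
125.1 × 1.8 = 225.18.

225.18°R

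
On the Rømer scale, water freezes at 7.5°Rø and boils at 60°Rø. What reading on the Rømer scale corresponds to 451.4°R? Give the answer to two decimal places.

-4.25°Rø

First in Celsius: (451.4 - 491.67) × 5/9 = -22.3722°C.
Linearly onto the Rømer scale: 7.5 + (-22.3722 / 100) × (60 - 7.5) = -4.25°Rø.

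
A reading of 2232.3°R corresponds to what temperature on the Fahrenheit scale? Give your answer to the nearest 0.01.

1772.63°F

In Celsius: (2232.3 - 491.67) × 5/9 = 967.0167°C.
In Fahrenheit: 967.0167 × 1.8 + 32 = 1772.63°F.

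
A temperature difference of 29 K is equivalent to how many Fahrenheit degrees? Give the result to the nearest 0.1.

52.2°F

For a temperature interval the offset drops out; only the factor 1.8 applies.
29 × 1.8 = 52.2.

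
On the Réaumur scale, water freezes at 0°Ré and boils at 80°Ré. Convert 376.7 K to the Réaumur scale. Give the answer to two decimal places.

82.84°Ré

First in Celsius: 376.7 - 273.15 = 103.5500°C.
Linearly onto the Réaumur scale: 0 + (103.5500 / 100) × (80 - 0) = 82.84°Ré.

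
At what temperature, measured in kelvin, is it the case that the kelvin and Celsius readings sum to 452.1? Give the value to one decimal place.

Let K be the kelvin reading. The Celsius reading is C = 1·K - 273.15.
Require K + C = 452.1: (2)·K - 273.15 = 452.1.
K = (452.1 + 273.15) / (2) = 362.6.

362.6 K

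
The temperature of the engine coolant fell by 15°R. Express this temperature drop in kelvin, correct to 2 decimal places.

8.33 K

An interval of 1°R corresponds to 5/9 K.
15 × 5/9 = 8.33.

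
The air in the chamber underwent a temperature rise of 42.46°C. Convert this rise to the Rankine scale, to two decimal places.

76.43°R

For a temperature interval the offset drops out; only the factor 1.8 applies.
42.46 × 1.8 = 76.43.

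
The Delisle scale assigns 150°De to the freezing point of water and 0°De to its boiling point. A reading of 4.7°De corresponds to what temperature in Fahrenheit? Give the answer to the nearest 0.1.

Linear interpolation between the fixed points: C = (4.7 - 150) × 100 / (0 - 150) = 96.8667°C.
Then 96.8667 × 1.8 + 32 = 206.4°F.

206.4°F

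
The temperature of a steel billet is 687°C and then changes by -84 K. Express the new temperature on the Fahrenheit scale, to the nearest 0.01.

1117.40°F

The 84 K change is an interval; Kelvin and Celsius degrees are the same size, so ΔC = -84°C.
Final Celsius temperature: 687.0000 - 84.0000 = 603.0000°C.
In Fahrenheit: 603.0000 × 1.8 + 32 = 1117.40°F.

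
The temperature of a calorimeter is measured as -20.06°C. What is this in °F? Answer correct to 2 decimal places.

In Fahrenheit: -20.0600 × 1.8 + 32 = -4.11°F.

-4.11°F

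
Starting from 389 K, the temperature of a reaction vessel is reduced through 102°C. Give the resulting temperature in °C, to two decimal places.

Initial temperature in Celsius: 389 - 273.15 = 115.8500°C.
Final Celsius temperature: 115.8500 - 102.0000 = 13.8500°C.

13.85°C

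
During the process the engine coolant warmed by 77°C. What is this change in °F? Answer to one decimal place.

For a temperature interval the offset drops out; only the factor 1.8 applies.
77 × 1.8 = 138.6.

138.6°F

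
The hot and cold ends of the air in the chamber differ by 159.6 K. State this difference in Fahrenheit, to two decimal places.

An interval of 1 K corresponds to 1.8°F.
159.6 × 1.8 = 287.28.

287.28°F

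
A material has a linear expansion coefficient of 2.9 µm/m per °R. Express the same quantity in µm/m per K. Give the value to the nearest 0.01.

The quantity depends on a temperature interval, so only the ratio of degree sizes applies; the offset between the scales is irrelevant.
A change of 1 K is a change of 1.8°R, so per K the value is 2.9 × 1.8 = 5.22.

5.22 µm/m per K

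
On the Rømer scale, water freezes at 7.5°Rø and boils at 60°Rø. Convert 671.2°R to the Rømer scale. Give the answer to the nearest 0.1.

59.9°Rø

First in Celsius: (671.2 - 491.67) × 5/9 = 99.7389°C.
Linearly onto the Rømer scale: 7.5 + (99.7389 / 100) × (60 - 7.5) = 59.9°Rø.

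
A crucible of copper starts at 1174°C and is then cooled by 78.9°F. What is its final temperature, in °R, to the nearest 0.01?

The 78.9°F change is an interval, so only the factor 5/9 applies: -78.9 × 5/9 = -43.8333°C.
Final Celsius temperature: 1174.0000 - 43.8333 = 1130.1667°C.
In Rankine: 1130.1667 × 1.8 + 491.67 = 2525.97°R.

2525.97°R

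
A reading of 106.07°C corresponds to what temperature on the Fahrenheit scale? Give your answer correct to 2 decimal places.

222.93°F

In Fahrenheit: 106.0700 × 1.8 + 32 = 222.93°F.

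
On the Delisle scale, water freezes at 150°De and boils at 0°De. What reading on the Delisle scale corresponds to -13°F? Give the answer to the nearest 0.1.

First in Celsius: (-13 - 32) × 5/9 = -25.0000°C.
Linearly onto the Delisle scale: 150 + (-25.0000 / 100) × (0 - 150) = 187.5°De.

187.5°De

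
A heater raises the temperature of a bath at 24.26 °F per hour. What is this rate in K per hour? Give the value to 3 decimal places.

The quantity depends on a temperature interval, so only the ratio of degree sizes applies; the offset between the scales is irrelevant.
A change of 1°F is a change of 5/9 K, so 24.26 × 5/9 = 13.478.

13.478 K/hour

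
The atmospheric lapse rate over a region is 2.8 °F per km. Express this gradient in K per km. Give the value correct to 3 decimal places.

1.556 K/km

Since only a temperature interval is involved, the additive offset between the scales drops out.
A change of 1°F is a change of 5/9 K, so 2.8 × 5/9 = 1.556.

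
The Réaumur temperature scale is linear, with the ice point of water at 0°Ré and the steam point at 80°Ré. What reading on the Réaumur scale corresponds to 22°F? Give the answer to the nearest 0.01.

-4.44°Ré

First in Celsius: (22 - 32) × 5/9 = -5.5556°C.
Linearly onto the Réaumur scale: 0 + (-5.5556 / 100) × (80 - 0) = -4.44°Ré.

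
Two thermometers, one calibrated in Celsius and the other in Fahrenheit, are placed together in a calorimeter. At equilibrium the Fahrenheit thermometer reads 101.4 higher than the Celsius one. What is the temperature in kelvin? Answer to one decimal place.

Let x be the Celsius reading; then the Fahrenheit reading is 1.8·x + 32.
(1.8·x + 32) - x = 101.4  ⇒  (0.8)·x = 69.4  ⇒  x = 86.7500°C.
In kelvin: 86.7500 + 273.15 = 359.9 K.

359.9 K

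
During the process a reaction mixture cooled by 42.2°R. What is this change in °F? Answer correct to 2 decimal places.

Rankine and Fahrenheit degrees are the same size, so the interval is unchanged: 42.20.

42.20°F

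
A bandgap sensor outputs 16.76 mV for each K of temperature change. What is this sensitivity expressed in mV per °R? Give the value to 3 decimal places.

9.311 mV per °R

Since only a temperature interval is involved, the additive offset between the scales drops out.
A change of 1°R is a change of 5/9 K, so per °R the value is 16.76 × 5/9 = 9.311.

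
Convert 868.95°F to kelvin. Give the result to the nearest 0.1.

In Celsius: (868.95 - 32) × 5/9 = 464.9722°C.
In kelvin: 464.9722 + 273.15 = 738.1 K.

738.1 K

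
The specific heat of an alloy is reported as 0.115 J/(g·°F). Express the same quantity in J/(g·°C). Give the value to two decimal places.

0.21 J/(g·°C)

Since only a temperature interval is involved, the additive offset between the scales drops out.
A change of 1°C is a change of 1.8°F, so per °C the value is 0.115 × 1.8 = 0.21.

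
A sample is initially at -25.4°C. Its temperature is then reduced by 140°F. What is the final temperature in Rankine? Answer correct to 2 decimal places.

305.95°R

The 140°F change is an interval, so only the factor 5/9 applies: -140 × 5/9 = -77.7778°C.
Final Celsius temperature: -25.4000 - 77.7778 = -103.1778°C.
In Rankine: -103.1778 × 1.8 + 491.67 = 305.95°R.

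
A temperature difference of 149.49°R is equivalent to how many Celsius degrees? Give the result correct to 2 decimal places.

An interval of 1°R corresponds to 5/9°C.
149.49 × 5/9 = 83.05.

83.05°C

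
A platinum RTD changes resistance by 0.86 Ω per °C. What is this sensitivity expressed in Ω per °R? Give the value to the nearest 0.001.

0.478 Ω per °R

The quantity depends on a temperature interval, so only the ratio of degree sizes applies; the offset between the scales is irrelevant.
A change of 1°R is a change of 5/9°C, so per °R the value is 0.86 × 5/9 = 0.478.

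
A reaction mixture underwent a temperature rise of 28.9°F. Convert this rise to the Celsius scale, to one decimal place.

For a temperature interval the offset drops out; only the factor 5/9 applies.
28.9 × 5/9 = 16.1.

16.1°C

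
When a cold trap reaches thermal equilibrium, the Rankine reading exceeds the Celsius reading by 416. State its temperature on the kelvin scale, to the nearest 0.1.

Let x be the Rankine reading; then the Celsius reading is 5/9·x - 273.15.
(5/9·x - 273.15) - x = -416  ⇒  (-4/9)·x = -142.85  ⇒  x = 321.4125°R.
In Celsius: (321.4125 - 491.67) × 5/9 = -94.5875°C.
In kelvin: -94.5875 + 273.15 = 178.6 K.

178.6 K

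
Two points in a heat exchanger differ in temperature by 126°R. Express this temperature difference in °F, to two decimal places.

Rankine and Fahrenheit degrees are the same size, so the interval is unchanged: 126.00.

126.00°F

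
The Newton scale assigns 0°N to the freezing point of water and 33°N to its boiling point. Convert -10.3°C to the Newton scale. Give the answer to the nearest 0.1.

-3.4°N

Linearly onto the Newton scale: 0 + (-10.3000 / 100) × (33 - 0) = -3.4°N.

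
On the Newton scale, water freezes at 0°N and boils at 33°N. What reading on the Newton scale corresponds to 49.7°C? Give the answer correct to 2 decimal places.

16.40°N

Linearly onto the Newton scale: 0 + (49.7000 / 100) × (33 - 0) = 16.40°N.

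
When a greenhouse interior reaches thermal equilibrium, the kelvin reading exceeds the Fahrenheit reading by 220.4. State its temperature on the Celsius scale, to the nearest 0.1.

Let x be the kelvin reading; then the Fahrenheit reading is 1.8·x - 459.67.
(1.8·x - 459.67) - x = -220.4  ⇒  (0.8)·x = 239.27  ⇒  x = 299.0875 K.
In Celsius: 299.0875 - 273.15 = 25.9°C.

25.9°C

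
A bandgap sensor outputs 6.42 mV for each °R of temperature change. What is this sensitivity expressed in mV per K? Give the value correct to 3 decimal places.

11.556 mV per K

The quantity depends on a temperature interval, so only the ratio of degree sizes applies; the offset between the scales is irrelevant.
A change of 1 K is a change of 1.8°R, so per K the value is 6.42 × 1.8 = 11.556.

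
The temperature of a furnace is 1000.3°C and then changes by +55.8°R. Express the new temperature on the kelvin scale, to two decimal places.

The 55.8°R change is an interval, so only the factor 5/9 applies: +55.8 × 5/9 = +31.0000°C.
Final Celsius temperature: 1000.3000 + 31.0000 = 1031.3000°C.
In kelvin: 1031.3000 + 273.15 = 1304.45 K.

1304.45 K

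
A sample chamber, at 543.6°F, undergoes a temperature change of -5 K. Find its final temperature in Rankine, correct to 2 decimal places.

Initial temperature in Celsius: (543.6 - 32) × 5/9 = 284.2222°C.
The 5 K change is an interval; Kelvin and Celsius degrees are the same size, so ΔC = -5°C.
Final Celsius temperature: 284.2222 - 5.0000 = 279.2222°C.
In Rankine: 279.2222 × 1.8 + 491.67 = 994.27°R.

994.27°R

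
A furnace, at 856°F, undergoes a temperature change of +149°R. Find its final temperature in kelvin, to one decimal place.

813.7 K

Initial temperature in Celsius: (856 - 32) × 5/9 = 457.7778°C.
The 149°R change is an interval, so only the factor 5/9 applies: +149 × 5/9 = +82.7778°C.
Final Celsius temperature: 457.7778 + 82.7778 = 540.5556°C.
In kelvin: 540.5556 + 273.15 = 813.7 K.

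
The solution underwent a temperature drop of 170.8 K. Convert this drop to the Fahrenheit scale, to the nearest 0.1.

For a temperature interval the offset drops out; only the factor 1.8 applies.
170.8 × 1.8 = 307.4.

307.4°F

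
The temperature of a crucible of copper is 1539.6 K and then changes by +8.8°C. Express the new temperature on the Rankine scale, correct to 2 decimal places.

2787.12°R

Initial temperature in Celsius: 1539.6 - 273.15 = 1266.4500°C.
Final Celsius temperature: 1266.4500 + 8.8000 = 1275.2500°C.
In Rankine: 1275.2500 × 1.8 + 491.67 = 2787.12°R.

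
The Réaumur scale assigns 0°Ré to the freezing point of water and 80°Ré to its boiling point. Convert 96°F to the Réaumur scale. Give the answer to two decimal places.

First in Celsius: (96 - 32) × 5/9 = 35.5556°C.
Linearly onto the Réaumur scale: 0 + (35.5556 / 100) × (80 - 0) = 28.44°Ré.

28.44°Ré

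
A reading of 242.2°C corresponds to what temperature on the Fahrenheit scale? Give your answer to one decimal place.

In Fahrenheit: 242.2000 × 1.8 + 32 = 468.0°F.

468.0°F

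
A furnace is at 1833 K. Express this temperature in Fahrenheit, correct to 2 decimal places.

In Celsius: 1833 - 273.15 = 1559.8500°C.
In Fahrenheit: 1559.8500 × 1.8 + 32 = 2839.73°F.

2839.73°F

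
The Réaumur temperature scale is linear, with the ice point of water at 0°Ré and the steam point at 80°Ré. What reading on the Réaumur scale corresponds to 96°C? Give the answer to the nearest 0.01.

76.80°Ré

Linearly onto the Réaumur scale: 0 + (96.0000 / 100) × (80 - 0) = 76.80°Ré.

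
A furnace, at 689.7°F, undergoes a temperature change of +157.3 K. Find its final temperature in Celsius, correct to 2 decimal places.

522.69°C

Initial temperature in Celsius: (689.7 - 32) × 5/9 = 365.3889°C.
The 157.3 K change is an interval; Kelvin and Celsius degrees are the same size, so ΔC = +157.3°C.
Final Celsius temperature: 365.3889 + 157.3000 = 522.6889°C.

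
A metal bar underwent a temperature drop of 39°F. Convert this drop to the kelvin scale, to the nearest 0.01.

An interval of 1°F corresponds to 5/9 K.
39 × 5/9 = 21.67.

21.67 K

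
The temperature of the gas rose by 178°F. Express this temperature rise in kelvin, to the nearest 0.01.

98.89 K

An interval of 1°F corresponds to 5/9 K.
178 × 5/9 = 98.89.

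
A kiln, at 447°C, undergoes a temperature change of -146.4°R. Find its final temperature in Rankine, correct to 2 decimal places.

1149.87°R

The 146.4°R change is an interval, so only the factor 5/9 applies: -146.4 × 5/9 = -81.3333°C.
Final Celsius temperature: 447.0000 - 81.3333 = 365.6667°C.
In Rankine: 365.6667 × 1.8 + 491.67 = 1149.87°R.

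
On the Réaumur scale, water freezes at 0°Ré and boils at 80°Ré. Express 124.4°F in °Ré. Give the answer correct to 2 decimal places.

First in Celsius: (124.4 - 32) × 5/9 = 51.3333°C.
Linearly onto the Réaumur scale: 0 + (51.3333 / 100) × (80 - 0) = 41.07°Ré.

41.07°Ré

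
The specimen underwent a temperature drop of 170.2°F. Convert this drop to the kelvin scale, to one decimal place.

94.6 K

An interval of 1°F corresponds to 5/9 K.
170.2 × 5/9 = 94.6.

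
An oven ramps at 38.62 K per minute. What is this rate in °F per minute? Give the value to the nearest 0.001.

The quantity depends on a temperature interval, so only the ratio of degree sizes applies; the offset between the scales is irrelevant.
A change of 1 K is a change of 1.8°F, so 38.62 × 1.8 = 69.516.

69.516 °F/minute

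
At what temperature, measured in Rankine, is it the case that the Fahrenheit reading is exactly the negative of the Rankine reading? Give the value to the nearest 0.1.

Let R be the Rankine reading. The Fahrenheit reading is F = 1·R - 459.67.
Require F = -1·R: 1·R - 459.67 = -1·R.
(2)·R = 459.67  ⇒  R = 229.8.

229.8°R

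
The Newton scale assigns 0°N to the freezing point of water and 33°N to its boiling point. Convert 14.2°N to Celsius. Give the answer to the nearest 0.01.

43.03°C

Linear interpolation between the fixed points: C = (14.2 - 0) × 100 / (33 - 0) = 43.0303°C.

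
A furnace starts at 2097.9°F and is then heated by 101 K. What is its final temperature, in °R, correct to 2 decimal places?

2739.37°R

Initial temperature in Celsius: (2097.9 - 32) × 5/9 = 1147.7222°C.
The 101 K change is an interval; Kelvin and Celsius degrees are the same size, so ΔC = +101°C.
Final Celsius temperature: 1147.7222 + 101.0000 = 1248.7222°C.
In Rankine: 1248.7222 × 1.8 + 491.67 = 2739.37°R.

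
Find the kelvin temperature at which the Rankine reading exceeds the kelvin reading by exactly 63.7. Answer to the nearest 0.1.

79.6 K

Let K be the kelvin reading. The Rankine reading is R = 1.8·K.
Require R - K = 63.7: (0.8)·K = 63.7.
K = (63.7) / (0.8) = 79.6.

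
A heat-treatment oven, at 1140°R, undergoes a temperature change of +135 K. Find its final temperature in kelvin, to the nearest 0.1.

Initial temperature in Celsius: (1140 - 491.67) × 5/9 = 360.1833°C.
The 135 K change is an interval; Kelvin and Celsius degrees are the same size, so ΔC = +135°C.
Final Celsius temperature: 360.1833 + 135.0000 = 495.1833°C.
In kelvin: 495.1833 + 273.15 = 768.3 K.

768.3 K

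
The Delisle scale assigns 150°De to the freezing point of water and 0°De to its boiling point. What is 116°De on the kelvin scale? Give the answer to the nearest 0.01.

295.82 K

Linear interpolation between the fixed points: C = (116 - 150) × 100 / (0 - 150) = 22.6667°C.
Then 22.6667 + 273.15 = 295.82 K.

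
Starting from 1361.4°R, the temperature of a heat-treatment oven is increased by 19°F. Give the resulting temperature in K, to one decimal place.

766.9 K

Initial temperature in Celsius: (1361.4 - 491.67) × 5/9 = 483.1833°C.
The 19°F change is an interval, so only the factor 5/9 applies: +19 × 5/9 = +10.5556°C.
Final Celsius temperature: 483.1833 + 10.5556 = 493.7389°C.
In kelvin: 493.7389 + 273.15 = 766.9 K.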